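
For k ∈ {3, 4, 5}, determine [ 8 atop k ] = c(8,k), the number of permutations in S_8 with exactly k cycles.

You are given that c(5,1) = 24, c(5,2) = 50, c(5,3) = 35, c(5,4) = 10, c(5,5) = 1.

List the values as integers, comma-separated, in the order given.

r6: T_6,1=5×24+0=120; T_6,2=5×50+24=274; T_6,3=5×35+50=225; T_6,4=5×10+35=85; T_6,5=5×1+10=15
r7: T_7,2=6×274+120=1764; T_7,3=6×225+274=1624; T_7,4=6×85+225=735; T_7,5=6×15+85=175
r8: T_8,3=7×1624+1764=13132; T_8,4=7×735+1624=6769; T_8,5=7×175+735=1960
Read c(8,3) = 13132, c(8,4) = 6769, c(8,5) = 1960.

13132, 6769, 1960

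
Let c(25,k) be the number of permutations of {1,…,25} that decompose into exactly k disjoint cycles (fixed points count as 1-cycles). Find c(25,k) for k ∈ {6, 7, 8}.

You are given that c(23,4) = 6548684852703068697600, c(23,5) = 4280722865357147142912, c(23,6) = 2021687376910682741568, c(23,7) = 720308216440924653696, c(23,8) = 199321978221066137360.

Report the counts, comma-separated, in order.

@24  (24,5):4280722865357147142912·23+6548684852703068697600→105005310755917452984576, (24,6):2021687376910682741568·23+4280722865357147142912→50779532534302850198976, (24,7):720308216440924653696·23+2021687376910682741568→18588776355051949776576, (24,8):199321978221066137360·23+720308216440924653696→5304713715525445812976
@25  (25,6):50779532534302850198976·24+105005310755917452984576→1323714091579185857760000, (25,7):18588776355051949776576·24+50779532534302850198976→496910165055549644836800, (25,8):5304713715525445812976·24+18588776355051949776576→145901905527662649288000
Read c(25,6) = 1323714091579185857760000, c(25,7) = 496910165055549644836800, c(25,8) = 145901905527662649288000.

1323714091579185857760000, 496910165055549644836800, 145901905527662649288000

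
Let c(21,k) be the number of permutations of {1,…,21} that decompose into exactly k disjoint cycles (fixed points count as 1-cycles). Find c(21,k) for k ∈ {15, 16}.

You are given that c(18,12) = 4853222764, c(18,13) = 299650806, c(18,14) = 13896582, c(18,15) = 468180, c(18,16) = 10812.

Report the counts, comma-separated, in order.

40171771630, 1672280820

@19  (19,13):299650806·18+4853222764→10246937272, (19,14):13896582·18+299650806→549789282, (19,15):468180·18+13896582→22323822, (19,16):10812·18+468180→662796
@20  (20,14):549789282·19+10246937272→20692933630, (20,15):22323822·19+549789282→973941900, (20,16):662796·19+22323822→34916946
@21  (21,15):973941900·20+20692933630→40171771630, (21,16):34916946·20+973941900→1672280820
Read c(21,15) = 40171771630, c(21,16) = 1672280820.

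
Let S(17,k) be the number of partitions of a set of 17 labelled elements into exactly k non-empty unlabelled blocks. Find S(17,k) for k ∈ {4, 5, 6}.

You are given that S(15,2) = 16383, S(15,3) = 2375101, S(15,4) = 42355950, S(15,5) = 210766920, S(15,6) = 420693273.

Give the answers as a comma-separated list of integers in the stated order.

694337290, 5652751651, 17505749898

@16  (16,3):2375101·3+16383→7141686, (16,4):42355950·4+2375101→171798901, (16,5):210766920·5+42355950→1096190550, (16,6):420693273·6+210766920→2734926558
@17  (17,4):171798901·4+7141686→694337290, (17,5):1096190550·5+171798901→5652751651, (17,6):2734926558·6+1096190550→17505749898
Read S(17,4) = 694337290, S(17,5) = 5652751651, S(17,6) = 17505749898.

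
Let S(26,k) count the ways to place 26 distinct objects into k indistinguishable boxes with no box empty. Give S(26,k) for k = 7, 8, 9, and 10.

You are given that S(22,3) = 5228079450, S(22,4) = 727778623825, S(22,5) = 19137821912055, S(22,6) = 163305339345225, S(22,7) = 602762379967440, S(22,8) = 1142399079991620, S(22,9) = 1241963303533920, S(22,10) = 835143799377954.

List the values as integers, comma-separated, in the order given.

1631853797991016600, 5749622251945664950, 11201516780955125625, 13199555372846848005

row 23: T[23][4]=4·727778623825+5228079450=2916342574750  T[23][5]=5·19137821912055+727778623825=96416888184100  T[23][6]=6·163305339345225+19137821912055=998969857983405  T[23][7]=7·602762379967440+163305339345225=4382641999117305  T[23][8]=8·1142399079991620+602762379967440=9741955019900400  T[23][9]=9·1241963303533920+1142399079991620=12320068811796900  T[23][10]=10·835143799377954+1241963303533920=9593401297313460
row 24: T[24][5]=5·96416888184100+2916342574750=485000783495250  T[24][6]=6·998969857983405+96416888184100=6090236036084530  T[24][7]=7·4382641999117305+998969857983405=31677463851804540  T[24][8]=8·9741955019900400+4382641999117305=82318282158320505  T[24][9]=9·12320068811796900+9741955019900400=120622574326072500  T[24][10]=10·9593401297313460+12320068811796900=108254081784931500
row 25: T[25][6]=6·6090236036084530+485000783495250=37026417000002430  T[25][7]=7·31677463851804540+6090236036084530=227832482998716310  T[25][8]=8·82318282158320505+31677463851804540=690223721118368580  T[25][9]=9·120622574326072500+82318282158320505=1167921451092973005  T[25][10]=10·108254081784931500+120622574326072500=1203163392175387500
row 26: T[26][7]=7·227832482998716310+37026417000002430=1631853797991016600  T[26][8]=8·690223721118368580+227832482998716310=5749622251945664950  T[26][9]=9·1167921451092973005+690223721118368580=11201516780955125625  T[26][10]=10·1203163392175387500+1167921451092973005=13199555372846848005
Read S(26,7) = 1631853797991016600, S(26,8) = 5749622251945664950, S(26,9) = 11201516780955125625, S(26,10) = 13199555372846848005.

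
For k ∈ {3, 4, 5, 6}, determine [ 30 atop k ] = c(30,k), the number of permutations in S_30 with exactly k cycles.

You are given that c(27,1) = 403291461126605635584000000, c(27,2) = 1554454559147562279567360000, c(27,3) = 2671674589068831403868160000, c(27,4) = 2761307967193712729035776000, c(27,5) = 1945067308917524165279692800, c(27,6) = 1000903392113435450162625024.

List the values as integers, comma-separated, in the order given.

62262192842035613491057459200000, 66951000306085302338993639424000, 49361465831621147825759587123200, 26751280755793398822580822142976

[28] T[28,1]:27*403291461126605635584000000+0=10888869450418352160768000000 · T[28,2]:27*1554454559147562279567360000+403291461126605635584000000=42373564558110787183902720000 · T[28,3]:27*2671674589068831403868160000+1554454559147562279567360000=73689668464006010184007680000 · T[28,4]:27*2761307967193712729035776000+2671674589068831403868160000=77226989703299075087834112000 · T[28,5]:27*1945067308917524165279692800+2761307967193712729035776000=55278125307966865191587481600 · T[28,6]:27*1000903392113435450162625024+1945067308917524165279692800=28969458895980281319670568448
[29] T[29,2]:28*42373564558110787183902720000+10888869450418352160768000000=1197348677077520393310044160000 · T[29,3]:28*73689668464006010184007680000+42373564558110787183902720000=2105684281550279072336117760000 · T[29,4]:28*77226989703299075087834112000+73689668464006010184007680000=2236045380156380112643362816000 · T[29,5]:28*55278125307966865191587481600+77226989703299075087834112000=1625014498326371300452283596800 · T[29,6]:28*28969458895980281319670568448+55278125307966865191587481600=866422974395414742142363398144
[30] T[30,3]:29*2105684281550279072336117760000+1197348677077520393310044160000=62262192842035613491057459200000 · T[30,4]:29*2236045380156380112643362816000+2105684281550279072336117760000=66951000306085302338993639424000 · T[30,5]:29*1625014498326371300452283596800+2236045380156380112643362816000=49361465831621147825759587123200 · T[30,6]:29*866422974395414742142363398144+1625014498326371300452283596800=26751280755793398822580822142976
Read c(30,3) = 62262192842035613491057459200000, c(30,4) = 66951000306085302338993639424000, c(30,5) = 49361465831621147825759587123200, c(30,6) = 26751280755793398822580822142976.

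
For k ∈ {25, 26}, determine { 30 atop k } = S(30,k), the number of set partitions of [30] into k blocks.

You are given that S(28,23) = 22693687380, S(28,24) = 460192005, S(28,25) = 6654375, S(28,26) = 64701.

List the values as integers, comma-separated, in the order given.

row 29: T[29][24]=24·460192005+22693687380=33738295500  T[29][25]=25·6654375+460192005=626551380  T[29][26]=26·64701+6654375=8336601
row 30: T[30][25]=25·626551380+33738295500=49402080000  T[30][26]=26·8336601+626551380=843303006
Read S(30,25) = 49402080000, S(30,26) = 843303006.

49402080000, 843303006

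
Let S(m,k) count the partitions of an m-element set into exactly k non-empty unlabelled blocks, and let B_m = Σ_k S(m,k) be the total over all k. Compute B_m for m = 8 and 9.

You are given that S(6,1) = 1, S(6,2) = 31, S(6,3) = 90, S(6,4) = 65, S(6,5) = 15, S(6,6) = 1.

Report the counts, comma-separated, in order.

4140, 21147

@7  (7,1):1·1+0→1, (7,2):31·2+1→63, (7,3):90·3+31→301, (7,4):65·4+90→350, (7,5):15·5+65→140, (7,6):1·6+15→21, (7,7):0·7+1→1
@8  (8,1):1·1+0→1, (8,2):63·2+1→127, (8,3):301·3+63→966, (8,4):350·4+301→1701, (8,5):140·5+350→1050, (8,6):21·6+140→266, (8,7):1·7+21→28, (8,8):0·8+1→1
@9  (9,1):1·1+0→1, (9,2):127·2+1→255, (9,3):966·3+127→3025, (9,4):1701·4+966→7770, (9,5):1050·5+1701→6951, (9,6):266·6+1050→2646, (9,7):28·7+266→462, (9,8):1·8+28→36, (9,9):0·9+1→1
B_8 = ΣS(8,k) = 1+127+966+1701+1050+266+28+1 = 4140
B_9 = ΣS(9,k) = 1+255+3025+7770+6951+2646+462+36+1 = 21147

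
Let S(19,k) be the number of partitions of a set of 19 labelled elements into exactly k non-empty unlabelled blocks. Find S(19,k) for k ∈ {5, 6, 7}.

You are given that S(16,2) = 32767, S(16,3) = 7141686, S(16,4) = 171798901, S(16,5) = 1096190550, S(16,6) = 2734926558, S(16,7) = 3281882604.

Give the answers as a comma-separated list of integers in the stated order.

[17] T[17,3]:3*7141686+32767=21457825 · T[17,4]:4*171798901+7141686=694337290 · T[17,5]:5*1096190550+171798901=5652751651 · T[17,6]:6*2734926558+1096190550=17505749898 · T[17,7]:7*3281882604+2734926558=25708104786
[18] T[18,4]:4*694337290+21457825=2798806985 · T[18,5]:5*5652751651+694337290=28958095545 · T[18,6]:6*17505749898+5652751651=110687251039 · T[18,7]:7*25708104786+17505749898=197462483400
[19] T[19,5]:5*28958095545+2798806985=147589284710 · T[19,6]:6*110687251039+28958095545=693081601779 · T[19,7]:7*197462483400+110687251039=1492924634839
Read S(19,5) = 147589284710, S(19,6) = 693081601779, S(19,7) = 1492924634839.

147589284710, 693081601779, 1492924634839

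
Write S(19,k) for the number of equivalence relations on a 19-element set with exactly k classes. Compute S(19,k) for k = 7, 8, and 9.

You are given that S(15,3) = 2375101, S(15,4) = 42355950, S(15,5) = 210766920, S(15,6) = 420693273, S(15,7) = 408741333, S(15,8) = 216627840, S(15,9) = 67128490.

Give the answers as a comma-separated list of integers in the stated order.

1492924634839, 1709751003480, 1144614626805

row 16: T[16][4]=4·42355950+2375101=171798901  T[16][5]=5·210766920+42355950=1096190550  T[16][6]=6·420693273+210766920=2734926558  T[16][7]=7·408741333+420693273=3281882604  T[16][8]=8·216627840+408741333=2141764053  T[16][9]=9·67128490+216627840=820784250
row 17: T[17][5]=5·1096190550+171798901=5652751651  T[17][6]=6·2734926558+1096190550=17505749898  T[17][7]=7·3281882604+2734926558=25708104786  T[17][8]=8·2141764053+3281882604=20415995028  T[17][9]=9·820784250+2141764053=9528822303
row 18: T[18][6]=6·17505749898+5652751651=110687251039  T[18][7]=7·25708104786+17505749898=197462483400  T[18][8]=8·20415995028+25708104786=189036065010  T[18][9]=9·9528822303+20415995028=106175395755
row 19: T[19][7]=7·197462483400+110687251039=1492924634839  T[19][8]=8·189036065010+197462483400=1709751003480  T[19][9]=9·106175395755+189036065010=1144614626805
Read S(19,7) = 1492924634839, S(19,8) = 1709751003480, S(19,9) = 1144614626805.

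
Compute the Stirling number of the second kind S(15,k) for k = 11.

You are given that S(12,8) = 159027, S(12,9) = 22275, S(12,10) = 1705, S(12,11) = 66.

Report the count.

1479478

@13  (13,9):22275·9+159027→359502, (13,10):1705·10+22275→39325, (13,11):66·11+1705→2431
@14  (14,10):39325·10+359502→752752, (14,11):2431·11+39325→66066
@15  (15,11):66066·11+752752→1479478
Read S(15,11) = 1479478.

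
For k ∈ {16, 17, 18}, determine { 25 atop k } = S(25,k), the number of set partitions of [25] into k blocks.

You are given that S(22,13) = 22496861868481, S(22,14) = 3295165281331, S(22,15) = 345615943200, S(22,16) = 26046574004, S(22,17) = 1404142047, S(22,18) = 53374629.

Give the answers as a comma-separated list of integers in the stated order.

i=23: T(23,14)=22496861868481+14·3295165281331=68629175807115 | T(23,15)=3295165281331+15·345615943200=8479404429331 | T(23,16)=345615943200+16·26046574004=762361127264 | T(23,17)=26046574004+17·1404142047=49916988803 | T(23,18)=1404142047+18·53374629=2364885369
i=24: T(24,15)=68629175807115+15·8479404429331=195820242247080 | T(24,16)=8479404429331+16·762361127264=20677182465555 | T(24,17)=762361127264+17·49916988803=1610949936915 | T(24,18)=49916988803+18·2364885369=92484925445
i=25: T(25,16)=195820242247080+16·20677182465555=526655161695960 | T(25,17)=20677182465555+17·1610949936915=48063331393110 | T(25,18)=1610949936915+18·92484925445=3275678594925
Read S(25,16) = 526655161695960, S(25,17) = 48063331393110, S(25,18) = 3275678594925.

526655161695960, 48063331393110, 3275678594925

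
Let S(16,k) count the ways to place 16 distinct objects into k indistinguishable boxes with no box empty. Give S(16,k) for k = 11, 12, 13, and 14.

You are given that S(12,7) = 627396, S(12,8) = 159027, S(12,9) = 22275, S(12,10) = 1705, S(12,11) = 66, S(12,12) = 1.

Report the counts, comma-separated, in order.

28936908, 2757118, 165620, 6020

row 13: T[13][8]=8·159027+627396=1899612  T[13][9]=9·22275+159027=359502  T[13][10]=10·1705+22275=39325  T[13][11]=11·66+1705=2431  T[13][12]=12·1+66=78  T[13][13]=13·0+1=1
row 14: T[14][9]=9·359502+1899612=5135130  T[14][10]=10·39325+359502=752752  T[14][11]=11·2431+39325=66066  T[14][12]=12·78+2431=3367  T[14][13]=13·1+78=91  T[14][14]=14·0+1=1
row 15: T[15][10]=10·752752+5135130=12662650  T[15][11]=11·66066+752752=1479478  T[15][12]=12·3367+66066=106470  T[15][13]=13·91+3367=4550  T[15][14]=14·1+91=105
row 16: T[16][11]=11·1479478+12662650=28936908  T[16][12]=12·106470+1479478=2757118  T[16][13]=13·4550+106470=165620  T[16][14]=14·105+4550=6020
Read S(16,11) = 28936908, S(16,12) = 2757118, S(16,13) = 165620, S(16,14) = 6020.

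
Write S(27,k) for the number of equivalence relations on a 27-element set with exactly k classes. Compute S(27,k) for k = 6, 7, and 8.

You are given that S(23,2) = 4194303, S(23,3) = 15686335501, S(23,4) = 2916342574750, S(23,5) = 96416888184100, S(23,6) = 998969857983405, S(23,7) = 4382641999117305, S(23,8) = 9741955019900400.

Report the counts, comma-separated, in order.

row 24: T[24][3]=3·15686335501+4194303=47063200806  T[24][4]=4·2916342574750+15686335501=11681056634501  T[24][5]=5·96416888184100+2916342574750=485000783495250  T[24][6]=6·998969857983405+96416888184100=6090236036084530  T[24][7]=7·4382641999117305+998969857983405=31677463851804540  T[24][8]=8·9741955019900400+4382641999117305=82318282158320505
row 25: T[25][4]=4·11681056634501+47063200806=46771289738810  T[25][5]=5·485000783495250+11681056634501=2436684974110751  T[25][6]=6·6090236036084530+485000783495250=37026417000002430  T[25][7]=7·31677463851804540+6090236036084530=227832482998716310  T[25][8]=8·82318282158320505+31677463851804540=690223721118368580
row 26: T[26][5]=5·2436684974110751+46771289738810=12230196160292565  T[26][6]=6·37026417000002430+2436684974110751=224595186974125331  T[26][7]=7·227832482998716310+37026417000002430=1631853797991016600  T[26][8]=8·690223721118368580+227832482998716310=5749622251945664950
row 27: T[27][6]=6·224595186974125331+12230196160292565=1359801318005044551  T[27][7]=7·1631853797991016600+224595186974125331=11647571772911241531  T[27][8]=8·5749622251945664950+1631853797991016600=47628831813556336200
Read S(27,6) = 1359801318005044551, S(27,7) = 11647571772911241531, S(27,8) = 47628831813556336200.

1359801318005044551, 11647571772911241531, 47628831813556336200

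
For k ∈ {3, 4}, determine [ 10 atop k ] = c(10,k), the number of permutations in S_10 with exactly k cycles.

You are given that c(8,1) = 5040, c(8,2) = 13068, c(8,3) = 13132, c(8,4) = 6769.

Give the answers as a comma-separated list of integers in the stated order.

[9] T[9,2]:8*13068+5040=109584 · T[9,3]:8*13132+13068=118124 · T[9,4]:8*6769+13132=67284
[10] T[10,3]:9*118124+109584=1172700 · T[10,4]:9*67284+118124=723680
Read c(10,3) = 1172700, c(10,4) = 723680.

1172700, 723680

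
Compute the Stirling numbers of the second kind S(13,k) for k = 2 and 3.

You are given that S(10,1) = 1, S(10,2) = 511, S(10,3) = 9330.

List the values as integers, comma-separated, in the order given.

4095, 261625

r11: T_11,1=1×1+0=1; T_11,2=2×511+1=1023; T_11,3=3×9330+511=28501
r12: T_12,1=1×1+0=1; T_12,2=2×1023+1=2047; T_12,3=3×28501+1023=86526
r13: T_13,2=2×2047+1=4095; T_13,3=3×86526+2047=261625
Read S(13,2) = 4095, S(13,3) = 261625.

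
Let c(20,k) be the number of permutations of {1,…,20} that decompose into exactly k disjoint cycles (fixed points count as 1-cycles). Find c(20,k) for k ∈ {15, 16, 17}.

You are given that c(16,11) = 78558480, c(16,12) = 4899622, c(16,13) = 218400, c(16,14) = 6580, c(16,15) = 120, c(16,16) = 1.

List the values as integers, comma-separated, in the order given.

i=17: T(17,12)=78558480+16·4899622=156952432 | T(17,13)=4899622+16·218400=8394022 | T(17,14)=218400+16·6580=323680 | T(17,15)=6580+16·120=8500 | T(17,16)=120+16·1=136 | T(17,17)=1+16·0=1
i=18: T(18,13)=156952432+17·8394022=299650806 | T(18,14)=8394022+17·323680=13896582 | T(18,15)=323680+17·8500=468180 | T(18,16)=8500+17·136=10812 | T(18,17)=136+17·1=153
i=19: T(19,14)=299650806+18·13896582=549789282 | T(19,15)=13896582+18·468180=22323822 | T(19,16)=468180+18·10812=662796 | T(19,17)=10812+18·153=13566
i=20: T(20,15)=549789282+19·22323822=973941900 | T(20,16)=22323822+19·662796=34916946 | T(20,17)=662796+19·13566=920550
Read c(20,15) = 973941900, c(20,16) = 34916946, c(20,17) = 920550.

973941900, 34916946, 920550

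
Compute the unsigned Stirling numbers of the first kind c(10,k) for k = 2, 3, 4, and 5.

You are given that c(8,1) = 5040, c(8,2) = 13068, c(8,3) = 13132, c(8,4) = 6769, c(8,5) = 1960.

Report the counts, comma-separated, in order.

1026576, 1172700, 723680, 269325

i=9: T(9,1)=0+8·5040=40320 | T(9,2)=5040+8·13068=109584 | T(9,3)=13068+8·13132=118124 | T(9,4)=13132+8·6769=67284 | T(9,5)=6769+8·1960=22449
i=10: T(10,2)=40320+9·109584=1026576 | T(10,3)=109584+9·118124=1172700 | T(10,4)=118124+9·67284=723680 | T(10,5)=67284+9·22449=269325
Read c(10,2) = 1026576, c(10,3) = 1172700, c(10,4) = 723680, c(10,5) = 269325.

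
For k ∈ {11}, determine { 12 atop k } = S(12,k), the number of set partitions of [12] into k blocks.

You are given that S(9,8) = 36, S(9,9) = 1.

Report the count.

66

i=10: T(10,9)=36+9·1=45 | T(10,10)=1+10·0=1
i=11: T(11,10)=45+10·1=55 | T(11,11)=1+11·0=1
i=12: T(12,11)=55+11·1=66
Read S(12,11) = 66.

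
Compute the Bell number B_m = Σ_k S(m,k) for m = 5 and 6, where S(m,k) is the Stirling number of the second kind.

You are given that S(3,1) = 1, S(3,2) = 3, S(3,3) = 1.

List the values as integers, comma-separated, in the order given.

52, 203

[4] T[4,1]:1*1+0=1 · T[4,2]:2*3+1=7 · T[4,3]:3*1+3=6 · T[4,4]:4*0+1=1
[5] T[5,1]:1*1+0=1 · T[5,2]:2*7+1=15 · T[5,3]:3*6+7=25 · T[5,4]:4*1+6=10 · T[5,5]:5*0+1=1
[6] T[6,1]:1*1+0=1 · T[6,2]:2*15+1=31 · T[6,3]:3*25+15=90 · T[6,4]:4*10+25=65 · T[6,5]:5*1+10=15 · T[6,6]:6*0+1=1
B_5 = ΣS(5,k) = 1+15+25+10+1 = 52
B_6 = ΣS(6,k) = 1+31+90+65+15+1 = 203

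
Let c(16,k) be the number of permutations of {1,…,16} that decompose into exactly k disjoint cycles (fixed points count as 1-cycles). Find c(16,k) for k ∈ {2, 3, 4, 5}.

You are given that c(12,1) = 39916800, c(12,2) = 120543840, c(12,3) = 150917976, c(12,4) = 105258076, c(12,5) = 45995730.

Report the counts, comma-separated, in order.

4339163001600, 6165817614720, 5056995703824, 2706813345600

r13: T_13,1=12×39916800+0=479001600; T_13,2=12×120543840+39916800=1486442880; T_13,3=12×150917976+120543840=1931559552; T_13,4=12×105258076+150917976=1414014888; T_13,5=12×45995730+105258076=657206836
r14: T_14,1=13×479001600+0=6227020800; T_14,2=13×1486442880+479001600=19802759040; T_14,3=13×1931559552+1486442880=26596717056; T_14,4=13×1414014888+1931559552=20313753096; T_14,5=13×657206836+1414014888=9957703756
r15: T_15,1=14×6227020800+0=87178291200; T_15,2=14×19802759040+6227020800=283465647360; T_15,3=14×26596717056+19802759040=392156797824; T_15,4=14×20313753096+26596717056=310989260400; T_15,5=14×9957703756+20313753096=159721605680
r16: T_16,2=15×283465647360+87178291200=4339163001600; T_16,3=15×392156797824+283465647360=6165817614720; T_16,4=15×310989260400+392156797824=5056995703824; T_16,5=15×159721605680+310989260400=2706813345600
Read c(16,2) = 4339163001600, c(16,3) = 6165817614720, c(16,4) = 5056995703824, c(16,5) = 2706813345600.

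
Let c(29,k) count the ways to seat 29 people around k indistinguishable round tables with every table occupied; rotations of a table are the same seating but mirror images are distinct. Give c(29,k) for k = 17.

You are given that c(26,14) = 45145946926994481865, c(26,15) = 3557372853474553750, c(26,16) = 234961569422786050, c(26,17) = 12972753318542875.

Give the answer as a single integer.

@27  (27,15):3557372853474553750·26+45145946926994481865→137637641117332879365, (27,16):234961569422786050·26+3557372853474553750→9666373658466991050, (27,17):12972753318542875·26+234961569422786050→572253155704900800
@28  (28,16):9666373658466991050·27+137637641117332879365→398629729895941637715, (28,17):572253155704900800·27+9666373658466991050→25117208862499312650
@29  (29,17):25117208862499312650·28+398629729895941637715→1101911578045922391915
Read c(29,17) = 1101911578045922391915.

1101911578045922391915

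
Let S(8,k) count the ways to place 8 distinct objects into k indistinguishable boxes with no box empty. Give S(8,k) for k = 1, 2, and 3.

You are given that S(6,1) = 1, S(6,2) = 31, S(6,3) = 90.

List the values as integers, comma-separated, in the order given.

@7  (7,1):1·1+0→1, (7,2):31·2+1→63, (7,3):90·3+31→301
@8  (8,1):1·1+0→1, (8,2):63·2+1→127, (8,3):301·3+63→966
Read S(8,1) = 1, S(8,2) = 127, S(8,3) = 966.

1, 127, 966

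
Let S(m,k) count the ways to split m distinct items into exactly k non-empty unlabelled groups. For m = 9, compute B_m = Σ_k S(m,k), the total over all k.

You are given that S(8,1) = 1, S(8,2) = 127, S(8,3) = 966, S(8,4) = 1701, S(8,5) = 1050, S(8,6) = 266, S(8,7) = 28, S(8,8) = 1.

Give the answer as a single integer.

row 9: T[9][1]=1·1+0=1  T[9][2]=2·127+1=255  T[9][3]=3·966+127=3025  T[9][4]=4·1701+966=7770  T[9][5]=5·1050+1701=6951  T[9][6]=6·266+1050=2646  T[9][7]=7·28+266=462  T[9][8]=8·1+28=36  T[9][9]=9·0+1=1
B_9 = ΣS(9,k) = 1+255+3025+7770+6951+2646+462+36+1 = 21147

21147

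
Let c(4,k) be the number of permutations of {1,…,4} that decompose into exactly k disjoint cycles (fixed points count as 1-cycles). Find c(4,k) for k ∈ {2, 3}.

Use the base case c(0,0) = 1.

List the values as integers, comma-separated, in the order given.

i=1: T(1,1)=1+0·0=1
i=2: T(2,1)=0+1·1=1 | T(2,2)=1+1·0=1
i=3: T(3,1)=0+2·1=2 | T(3,2)=1+2·1=3 | T(3,3)=1+2·0=1
i=4: T(4,2)=2+3·3=11 | T(4,3)=3+3·1=6
Read c(4,2) = 11, c(4,3) = 6.

11, 6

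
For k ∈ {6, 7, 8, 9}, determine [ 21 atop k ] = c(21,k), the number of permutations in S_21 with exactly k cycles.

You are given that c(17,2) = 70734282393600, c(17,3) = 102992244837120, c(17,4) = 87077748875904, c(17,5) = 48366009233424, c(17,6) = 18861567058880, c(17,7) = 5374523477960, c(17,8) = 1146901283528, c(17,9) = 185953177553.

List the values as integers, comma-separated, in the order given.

3599979517947607200, 1206647803780373360, 311333643161390640, 63030812099294896

i=18: T(18,3)=70734282393600+17·102992244837120=1821602444624640 | T(18,4)=102992244837120+17·87077748875904=1583313975727488 | T(18,5)=87077748875904+17·48366009233424=909299905844112 | T(18,6)=48366009233424+17·18861567058880=369012649234384 | T(18,7)=18861567058880+17·5374523477960=110228466184200 | T(18,8)=5374523477960+17·1146901283528=24871845297936 | T(18,9)=1146901283528+17·185953177553=4308105301929
i=19: T(19,4)=1821602444624640+18·1583313975727488=30321254007719424 | T(19,5)=1583313975727488+18·909299905844112=17950712280921504 | T(19,6)=909299905844112+18·369012649234384=7551527592063024 | T(19,7)=369012649234384+18·110228466184200=2353125040549984 | T(19,8)=110228466184200+18·24871845297936=557921681547048 | T(19,9)=24871845297936+18·4308105301929=102417740732658
i=20: T(20,5)=30321254007719424+19·17950712280921504=371384787345228000 | T(20,6)=17950712280921504+19·7551527592063024=161429736530118960 | T(20,7)=7551527592063024+19·2353125040549984=52260903362512720 | T(20,8)=2353125040549984+19·557921681547048=12953636989943896 | T(20,9)=557921681547048+19·102417740732658=2503858755467550
i=21: T(21,6)=371384787345228000+20·161429736530118960=3599979517947607200 | T(21,7)=161429736530118960+20·52260903362512720=1206647803780373360 | T(21,8)=52260903362512720+20·12953636989943896=311333643161390640 | T(21,9)=12953636989943896+20·2503858755467550=63030812099294896
Read c(21,6) = 3599979517947607200, c(21,7) = 1206647803780373360, c(21,8) = 311333643161390640, c(21,9) = 63030812099294896.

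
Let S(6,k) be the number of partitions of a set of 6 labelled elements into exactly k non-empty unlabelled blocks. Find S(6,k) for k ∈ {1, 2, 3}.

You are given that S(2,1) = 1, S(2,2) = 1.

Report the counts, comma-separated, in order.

row 3: T[3][1]=1·1+0=1  T[3][2]=2·1+1=3  T[3][3]=3·0+1=1
row 4: T[4][1]=1·1+0=1  T[4][2]=2·3+1=7  T[4][3]=3·1+3=6
row 5: T[5][1]=1·1+0=1  T[5][2]=2·7+1=15  T[5][3]=3·6+7=25
row 6: T[6][1]=1·1+0=1  T[6][2]=2·15+1=31  T[6][3]=3·25+15=90
Read S(6,1) = 1, S(6,2) = 31, S(6,3) = 90.

1, 31, 90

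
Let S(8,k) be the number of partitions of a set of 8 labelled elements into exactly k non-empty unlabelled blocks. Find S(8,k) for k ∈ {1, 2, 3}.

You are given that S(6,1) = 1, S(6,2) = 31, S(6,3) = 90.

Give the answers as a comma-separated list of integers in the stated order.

1, 127, 966

[7] T[7,1]:1*1+0=1 · T[7,2]:2*31+1=63 · T[7,3]:3*90+31=301
[8] T[8,1]:1*1+0=1 · T[8,2]:2*63+1=127 · T[8,3]:3*301+63=966
Read S(8,1) = 1, S(8,2) = 127, S(8,3) = 966.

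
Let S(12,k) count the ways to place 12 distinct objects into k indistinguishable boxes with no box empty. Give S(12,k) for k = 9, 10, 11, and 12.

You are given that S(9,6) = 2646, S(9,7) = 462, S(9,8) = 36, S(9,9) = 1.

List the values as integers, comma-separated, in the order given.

r10: T_10,7=7×462+2646=5880; T_10,8=8×36+462=750; T_10,9=9×1+36=45; T_10,10=10×0+1=1
r11: T_11,8=8×750+5880=11880; T_11,9=9×45+750=1155; T_11,10=10×1+45=55; T_11,11=11×0+1=1
r12: T_12,9=9×1155+11880=22275; T_12,10=10×55+1155=1705; T_12,11=11×1+55=66; T_12,12=12×0+1=1
Read S(12,9) = 22275, S(12,10) = 1705, S(12,11) = 66, S(12,12) = 1.

22275, 1705, 66, 1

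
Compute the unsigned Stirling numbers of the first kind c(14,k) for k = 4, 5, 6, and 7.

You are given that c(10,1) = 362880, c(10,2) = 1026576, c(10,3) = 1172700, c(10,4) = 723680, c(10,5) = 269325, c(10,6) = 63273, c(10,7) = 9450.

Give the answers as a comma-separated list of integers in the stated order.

20313753096, 9957703756, 3336118786, 790943153

[11] T[11,1]:10*362880+0=3628800 · T[11,2]:10*1026576+362880=10628640 · T[11,3]:10*1172700+1026576=12753576 · T[11,4]:10*723680+1172700=8409500 · T[11,5]:10*269325+723680=3416930 · T[11,6]:10*63273+269325=902055 · T[11,7]:10*9450+63273=157773
[12] T[12,2]:11*10628640+3628800=120543840 · T[12,3]:11*12753576+10628640=150917976 · T[12,4]:11*8409500+12753576=105258076 · T[12,5]:11*3416930+8409500=45995730 · T[12,6]:11*902055+3416930=13339535 · T[12,7]:11*157773+902055=2637558
[13] T[13,3]:12*150917976+120543840=1931559552 · T[13,4]:12*105258076+150917976=1414014888 · T[13,5]:12*45995730+105258076=657206836 · T[13,6]:12*13339535+45995730=206070150 · T[13,7]:12*2637558+13339535=44990231
[14] T[14,4]:13*1414014888+1931559552=20313753096 · T[14,5]:13*657206836+1414014888=9957703756 · T[14,6]:13*206070150+657206836=3336118786 · T[14,7]:13*44990231+206070150=790943153
Read c(14,4) = 20313753096, c(14,5) = 9957703756, c(14,6) = 3336118786, c(14,7) = 790943153.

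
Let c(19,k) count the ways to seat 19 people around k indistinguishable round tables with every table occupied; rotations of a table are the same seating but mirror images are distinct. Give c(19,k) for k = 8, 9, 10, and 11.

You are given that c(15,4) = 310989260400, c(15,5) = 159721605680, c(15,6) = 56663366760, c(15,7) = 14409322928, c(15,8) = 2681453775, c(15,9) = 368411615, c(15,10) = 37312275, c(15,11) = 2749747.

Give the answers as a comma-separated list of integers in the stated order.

@16  (16,5):159721605680·15+310989260400→2706813345600, (16,6):56663366760·15+159721605680→1009672107080, (16,7):14409322928·15+56663366760→272803210680, (16,8):2681453775·15+14409322928→54631129553, (16,9):368411615·15+2681453775→8207628000, (16,10):37312275·15+368411615→928095740, (16,11):2749747·15+37312275→78558480
@17  (17,6):1009672107080·16+2706813345600→18861567058880, (17,7):272803210680·16+1009672107080→5374523477960, (17,8):54631129553·16+272803210680→1146901283528, (17,9):8207628000·16+54631129553→185953177553, (17,10):928095740·16+8207628000→23057159840, (17,11):78558480·16+928095740→2185031420
@18  (18,7):5374523477960·17+18861567058880→110228466184200, (18,8):1146901283528·17+5374523477960→24871845297936, (18,9):185953177553·17+1146901283528→4308105301929, (18,10):23057159840·17+185953177553→577924894833, (18,11):2185031420·17+23057159840→60202693980
@19  (19,8):24871845297936·18+110228466184200→557921681547048, (19,9):4308105301929·18+24871845297936→102417740732658, (19,10):577924894833·18+4308105301929→14710753408923, (19,11):60202693980·18+577924894833→1661573386473
Read c(19,8) = 557921681547048, c(19,9) = 102417740732658, c(19,10) = 14710753408923, c(19,11) = 1661573386473.

557921681547048, 102417740732658, 14710753408923, 1661573386473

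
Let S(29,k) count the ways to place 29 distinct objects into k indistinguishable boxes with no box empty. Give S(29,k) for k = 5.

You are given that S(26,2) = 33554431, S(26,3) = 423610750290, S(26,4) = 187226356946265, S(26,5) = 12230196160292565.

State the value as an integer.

row 27: T[27][3]=3·423610750290+33554431=1270865805301  T[27][4]=4·187226356946265+423610750290=749329038535350  T[27][5]=5·12230196160292565+187226356946265=61338207158409090
row 28: T[28][4]=4·749329038535350+1270865805301=2998587019946701  T[28][5]=5·61338207158409090+749329038535350=307440364830580800
row 29: T[29][5]=5·307440364830580800+2998587019946701=1540200411172850701
Read S(29,5) = 1540200411172850701.

1540200411172850701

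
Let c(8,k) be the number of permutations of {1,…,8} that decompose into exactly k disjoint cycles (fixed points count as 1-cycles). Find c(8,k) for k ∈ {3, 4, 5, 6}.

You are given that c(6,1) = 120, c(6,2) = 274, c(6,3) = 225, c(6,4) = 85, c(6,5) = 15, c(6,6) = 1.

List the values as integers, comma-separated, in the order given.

13132, 6769, 1960, 322

[7] T[7,2]:6*274+120=1764 · T[7,3]:6*225+274=1624 · T[7,4]:6*85+225=735 · T[7,5]:6*15+85=175 · T[7,6]:6*1+15=21
[8] T[8,3]:7*1624+1764=13132 · T[8,4]:7*735+1624=6769 · T[8,5]:7*175+735=1960 · T[8,6]:7*21+175=322
Read c(8,3) = 13132, c(8,4) = 6769, c(8,5) = 1960, c(8,6) = 322.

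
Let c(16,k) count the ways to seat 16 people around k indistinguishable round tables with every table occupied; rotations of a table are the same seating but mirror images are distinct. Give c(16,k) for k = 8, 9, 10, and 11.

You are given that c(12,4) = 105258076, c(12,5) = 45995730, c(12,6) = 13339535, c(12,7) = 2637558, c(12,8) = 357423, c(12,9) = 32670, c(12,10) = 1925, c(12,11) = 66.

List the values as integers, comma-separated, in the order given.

row 13: T[13][5]=12·45995730+105258076=657206836  T[13][6]=12·13339535+45995730=206070150  T[13][7]=12·2637558+13339535=44990231  T[13][8]=12·357423+2637558=6926634  T[13][9]=12·32670+357423=749463  T[13][10]=12·1925+32670=55770  T[13][11]=12·66+1925=2717
row 14: T[14][6]=13·206070150+657206836=3336118786  T[14][7]=13·44990231+206070150=790943153  T[14][8]=13·6926634+44990231=135036473  T[14][9]=13·749463+6926634=16669653  T[14][10]=13·55770+749463=1474473  T[14][11]=13·2717+55770=91091
row 15: T[15][7]=14·790943153+3336118786=14409322928  T[15][8]=14·135036473+790943153=2681453775  T[15][9]=14·16669653+135036473=368411615  T[15][10]=14·1474473+16669653=37312275  T[15][11]=14·91091+1474473=2749747
row 16: T[16][8]=15·2681453775+14409322928=54631129553  T[16][9]=15·368411615+2681453775=8207628000  T[16][10]=15·37312275+368411615=928095740  T[16][11]=15·2749747+37312275=78558480
Read c(16,8) = 54631129553, c(16,9) = 8207628000, c(16,10) = 928095740, c(16,11) = 78558480.

54631129553, 8207628000, 928095740, 78558480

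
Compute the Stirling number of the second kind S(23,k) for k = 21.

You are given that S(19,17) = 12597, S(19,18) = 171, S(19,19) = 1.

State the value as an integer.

28336

@20  (20,18):171·18+12597→15675, (20,19):1·19+171→190, (20,20):0·20+1→1
@21  (21,19):190·19+15675→19285, (21,20):1·20+190→210, (21,21):0·21+1→1
@22  (22,20):210·20+19285→23485, (22,21):1·21+210→231
@23  (23,21):231·21+23485→28336
Read S(23,21) = 28336.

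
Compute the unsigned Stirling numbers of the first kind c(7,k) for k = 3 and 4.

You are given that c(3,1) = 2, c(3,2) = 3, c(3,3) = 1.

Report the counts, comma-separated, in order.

1624, 735

[4] T[4,1]:3*2+0=6 · T[4,2]:3*3+2=11 · T[4,3]:3*1+3=6 · T[4,4]:3*0+1=1
[5] T[5,1]:4*6+0=24 · T[5,2]:4*11+6=50 · T[5,3]:4*6+11=35 · T[5,4]:4*1+6=10
[6] T[6,2]:5*50+24=274 · T[6,3]:5*35+50=225 · T[6,4]:5*10+35=85
[7] T[7,3]:6*225+274=1624 · T[7,4]:6*85+225=735
Read c(7,3) = 1624, c(7,4) = 735.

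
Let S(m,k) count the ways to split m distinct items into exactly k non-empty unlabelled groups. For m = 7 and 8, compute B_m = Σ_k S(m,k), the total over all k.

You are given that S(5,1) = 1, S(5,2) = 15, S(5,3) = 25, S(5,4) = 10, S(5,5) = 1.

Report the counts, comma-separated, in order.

r6: T_6,1=1×1+0=1; T_6,2=2×15+1=31; T_6,3=3×25+15=90; T_6,4=4×10+25=65; T_6,5=5×1+10=15; T_6,6=6×0+1=1
r7: T_7,1=1×1+0=1; T_7,2=2×31+1=63; T_7,3=3×90+31=301; T_7,4=4×65+90=350; T_7,5=5×15+65=140; T_7,6=6×1+15=21; T_7,7=7×0+1=1
r8: T_8,1=1×1+0=1; T_8,2=2×63+1=127; T_8,3=3×301+63=966; T_8,4=4×350+301=1701; T_8,5=5×140+350=1050; T_8,6=6×21+140=266; T_8,7=7×1+21=28; T_8,8=8×0+1=1
B_7 = ΣS(7,k) = 1+63+301+350+140+21+1 = 877
B_8 = ΣS(8,k) = 1+127+966+1701+1050+266+28+1 = 4140

877, 4140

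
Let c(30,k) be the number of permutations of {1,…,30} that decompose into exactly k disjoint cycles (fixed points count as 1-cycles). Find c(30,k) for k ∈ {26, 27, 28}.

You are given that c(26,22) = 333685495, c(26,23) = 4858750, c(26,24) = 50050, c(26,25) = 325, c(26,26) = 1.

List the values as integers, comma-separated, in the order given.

1122686019, 11921175, 90335

row 27: T[27][23]=26·4858750+333685495=460012995  T[27][24]=26·50050+4858750=6160050  T[27][25]=26·325+50050=58500  T[27][26]=26·1+325=351  T[27][27]=26·0+1=1
row 28: T[28][24]=27·6160050+460012995=626334345  T[28][25]=27·58500+6160050=7739550  T[28][26]=27·351+58500=67977  T[28][27]=27·1+351=378  T[28][28]=27·0+1=1
row 29: T[29][25]=28·7739550+626334345=843041745  T[29][26]=28·67977+7739550=9642906  T[29][27]=28·378+67977=78561  T[29][28]=28·1+378=406
row 30: T[30][26]=29·9642906+843041745=1122686019  T[30][27]=29·78561+9642906=11921175  T[30][28]=29·406+78561=90335
Read c(30,26) = 1122686019, c(30,27) = 11921175, c(30,28) = 90335.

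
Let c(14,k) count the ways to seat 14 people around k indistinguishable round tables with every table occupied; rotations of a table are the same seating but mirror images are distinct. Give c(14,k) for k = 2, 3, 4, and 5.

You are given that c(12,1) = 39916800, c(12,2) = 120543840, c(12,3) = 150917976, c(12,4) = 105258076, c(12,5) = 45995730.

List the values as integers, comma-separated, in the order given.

19802759040, 26596717056, 20313753096, 9957703756

r13: T_13,1=12×39916800+0=479001600; T_13,2=12×120543840+39916800=1486442880; T_13,3=12×150917976+120543840=1931559552; T_13,4=12×105258076+150917976=1414014888; T_13,5=12×45995730+105258076=657206836
r14: T_14,2=13×1486442880+479001600=19802759040; T_14,3=13×1931559552+1486442880=26596717056; T_14,4=13×1414014888+1931559552=20313753096; T_14,5=13×657206836+1414014888=9957703756
Read c(14,2) = 19802759040, c(14,3) = 26596717056, c(14,4) = 20313753096, c(14,5) = 9957703756.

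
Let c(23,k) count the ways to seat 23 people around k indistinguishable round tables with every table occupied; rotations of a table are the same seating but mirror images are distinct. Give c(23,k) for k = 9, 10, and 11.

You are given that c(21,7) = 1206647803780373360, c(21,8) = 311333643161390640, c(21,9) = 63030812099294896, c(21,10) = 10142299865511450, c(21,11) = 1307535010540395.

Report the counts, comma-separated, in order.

43714229649594412832, 7707401101297361068, 1103230881185949736

@22  (22,8):311333643161390640·21+1206647803780373360→7744654310169576800, (22,9):63030812099294896·21+311333643161390640→1634980697246583456, (22,10):10142299865511450·21+63030812099294896→276019109275035346, (22,11):1307535010540395·21+10142299865511450→37600535086859745
@23  (23,9):1634980697246583456·22+7744654310169576800→43714229649594412832, (23,10):276019109275035346·22+1634980697246583456→7707401101297361068, (23,11):37600535086859745·22+276019109275035346→1103230881185949736
Read c(23,9) = 43714229649594412832, c(23,10) = 7707401101297361068, c(23,11) = 1103230881185949736.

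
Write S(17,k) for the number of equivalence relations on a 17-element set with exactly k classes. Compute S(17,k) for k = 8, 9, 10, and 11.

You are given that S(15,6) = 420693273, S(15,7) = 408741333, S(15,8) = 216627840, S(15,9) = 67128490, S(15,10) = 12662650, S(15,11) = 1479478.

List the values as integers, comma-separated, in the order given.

[16] T[16,7]:7*408741333+420693273=3281882604 · T[16,8]:8*216627840+408741333=2141764053 · T[16,9]:9*67128490+216627840=820784250 · T[16,10]:10*12662650+67128490=193754990 · T[16,11]:11*1479478+12662650=28936908
[17] T[17,8]:8*2141764053+3281882604=20415995028 · T[17,9]:9*820784250+2141764053=9528822303 · T[17,10]:10*193754990+820784250=2758334150 · T[17,11]:11*28936908+193754990=512060978
Read S(17,8) = 20415995028, S(17,9) = 9528822303, S(17,10) = 2758334150, S(17,11) = 512060978.

20415995028, 9528822303, 2758334150, 512060978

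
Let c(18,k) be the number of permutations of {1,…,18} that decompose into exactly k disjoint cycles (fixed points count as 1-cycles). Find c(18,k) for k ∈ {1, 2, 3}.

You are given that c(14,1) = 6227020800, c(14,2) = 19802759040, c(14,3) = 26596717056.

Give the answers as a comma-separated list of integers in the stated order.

355687428096000, 1223405590579200, 1821602444624640

r15: T_15,1=14×6227020800+0=87178291200; T_15,2=14×19802759040+6227020800=283465647360; T_15,3=14×26596717056+19802759040=392156797824
r16: T_16,1=15×87178291200+0=1307674368000; T_16,2=15×283465647360+87178291200=4339163001600; T_16,3=15×392156797824+283465647360=6165817614720
r17: T_17,1=16×1307674368000+0=20922789888000; T_17,2=16×4339163001600+1307674368000=70734282393600; T_17,3=16×6165817614720+4339163001600=102992244837120
r18: T_18,1=17×20922789888000+0=355687428096000; T_18,2=17×70734282393600+20922789888000=1223405590579200; T_18,3=17×102992244837120+70734282393600=1821602444624640
Read c(18,1) = 355687428096000, c(18,2) = 1223405590579200, c(18,3) = 1821602444624640.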